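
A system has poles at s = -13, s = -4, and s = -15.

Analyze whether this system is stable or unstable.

All poles are in the left half-plane. System is stable.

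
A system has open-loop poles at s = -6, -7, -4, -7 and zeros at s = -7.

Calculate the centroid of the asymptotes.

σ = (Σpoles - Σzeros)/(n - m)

σ = (Σpoles - Σzeros)/(n - m) = (-24 - (-7))/(4 - 1) = -17/3 = -5.67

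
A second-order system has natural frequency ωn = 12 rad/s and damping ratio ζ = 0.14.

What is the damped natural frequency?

ωd = ωn√(1 - ζ²) = 12√(1 - 0.14²) = 11.88 rad/s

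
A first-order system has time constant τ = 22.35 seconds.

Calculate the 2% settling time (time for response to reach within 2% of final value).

For first-order system, 2% settling time ≈ 4τ = 4 × 22.35 = 89.4 s.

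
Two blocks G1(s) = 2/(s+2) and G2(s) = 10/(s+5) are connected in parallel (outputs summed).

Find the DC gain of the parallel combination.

Parallel: G_eq = G1 + G2. DC gain = G1(0) + G2(0) = 2/2 + 10/5 = 1 + 2 = 3.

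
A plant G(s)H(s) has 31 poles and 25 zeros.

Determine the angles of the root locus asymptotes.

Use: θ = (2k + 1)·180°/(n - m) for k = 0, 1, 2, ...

n - m = 31 - 25 = 6. Angles: θk = (2k + 1)·180°/6 = 30°, 90°, 150°, 210°, 270°, 330°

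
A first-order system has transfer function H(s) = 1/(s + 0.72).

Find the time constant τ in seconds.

For H(s) = 1/(s + 1/τ), the pole is at -1/τ = -0.72, so τ = 1/0.72 = 1.3889 s.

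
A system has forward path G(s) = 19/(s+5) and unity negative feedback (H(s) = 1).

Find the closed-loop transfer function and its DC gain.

T(s) = G/(1+GH) = [19/(s+5)] / [1 + 19/(s+5)] = 19/(s+5+19) = 19/(s+24). DC gain = 19/24 = 0.7917.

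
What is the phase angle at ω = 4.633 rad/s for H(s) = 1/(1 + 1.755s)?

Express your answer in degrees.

Phase = -arctan(ωτ) = -arctan(4.633 × 1.755) = -83.0°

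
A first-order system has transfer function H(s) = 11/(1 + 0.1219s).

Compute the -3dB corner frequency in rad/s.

Corner frequency = 1/τ = 1/0.1219 = 8.203 rad/s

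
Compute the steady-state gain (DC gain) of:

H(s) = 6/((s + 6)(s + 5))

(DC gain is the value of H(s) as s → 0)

DC gain = H(0) = 6/(6 × 5) = 6/30 = 0.2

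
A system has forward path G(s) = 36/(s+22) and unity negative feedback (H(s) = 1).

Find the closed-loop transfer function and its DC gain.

T(s) = G/(1+GH) = [36/(s+22)] / [1 + 36/(s+22)] = 36/(s+22+36) = 36/(s+58). DC gain = 36/58 = 0.6207.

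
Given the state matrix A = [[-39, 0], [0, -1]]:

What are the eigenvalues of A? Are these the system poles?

For diagonal matrix, eigenvalues are diagonal entries: λ₁ = -39, λ₂ = -1. Eigenvalues of A = system poles.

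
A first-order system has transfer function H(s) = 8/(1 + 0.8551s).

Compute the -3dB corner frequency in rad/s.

Corner frequency = 1/τ = 1/0.8551 = 1.169 rad/s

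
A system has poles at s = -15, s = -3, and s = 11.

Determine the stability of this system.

Pole(s) at s = 11 are not in the left half-plane. System is unstable.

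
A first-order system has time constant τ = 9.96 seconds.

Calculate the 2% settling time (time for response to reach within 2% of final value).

For first-order system, 2% settling time ≈ 4τ = 4 × 9.96 = 39.84 s.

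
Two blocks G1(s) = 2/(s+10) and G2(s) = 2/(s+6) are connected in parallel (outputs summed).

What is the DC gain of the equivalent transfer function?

Parallel: G_eq = G1 + G2. DC gain = G1(0) + G2(0) = 2/10 + 2/6 = 0.2 + 0.3333 = 0.5333.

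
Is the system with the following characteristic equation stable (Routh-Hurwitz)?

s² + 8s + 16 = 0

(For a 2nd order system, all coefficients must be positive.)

Coefficients: 1, 8, 16. All positive, so system is stable.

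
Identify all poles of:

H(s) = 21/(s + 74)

Pole is where denominator = 0: s + 74 = 0, so s = -74.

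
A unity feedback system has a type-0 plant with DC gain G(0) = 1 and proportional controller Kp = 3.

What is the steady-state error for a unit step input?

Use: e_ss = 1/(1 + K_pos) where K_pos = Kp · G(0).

K_pos = Kp · G(0) = 3 × 1 = 3. e_ss = 1/(1 + 3) = 0.25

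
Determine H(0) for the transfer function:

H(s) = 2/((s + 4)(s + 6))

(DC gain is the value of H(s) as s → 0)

DC gain = H(0) = 2/(4 × 6) = 2/24 = 0.0833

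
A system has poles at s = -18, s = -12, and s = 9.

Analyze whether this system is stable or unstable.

Pole(s) at s = 9 are not in the left half-plane. System is unstable.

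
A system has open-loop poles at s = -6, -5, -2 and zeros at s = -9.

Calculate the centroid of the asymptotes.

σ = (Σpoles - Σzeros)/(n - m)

σ = (Σpoles - Σzeros)/(n - m) = (-13 - (-9))/(3 - 1) = -4/2 = -2.0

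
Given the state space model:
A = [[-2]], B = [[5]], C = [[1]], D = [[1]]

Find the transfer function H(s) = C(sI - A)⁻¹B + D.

(sI - A)⁻¹ = 1/(s + 2). H(s) = 1×5/(s + 2) + 1 = (s + 7)/(s + 2).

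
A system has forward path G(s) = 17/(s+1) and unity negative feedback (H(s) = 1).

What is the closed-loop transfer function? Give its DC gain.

T(s) = G/(1+GH) = [17/(s+1)] / [1 + 17/(s+1)] = 17/(s+1+17) = 17/(s+18). DC gain = 17/18 = 0.9444.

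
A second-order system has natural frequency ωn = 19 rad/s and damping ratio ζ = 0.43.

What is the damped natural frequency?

ωd = ωn√(1 - ζ²) = 19√(1 - 0.43²) = 17.15 rad/s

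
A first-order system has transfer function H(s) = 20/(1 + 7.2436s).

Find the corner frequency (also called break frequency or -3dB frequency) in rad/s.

Corner frequency = 1/τ = 1/7.2436 = 0.138 rad/s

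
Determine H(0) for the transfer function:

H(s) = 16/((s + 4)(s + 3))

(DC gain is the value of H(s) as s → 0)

DC gain = H(0) = 16/(4 × 3) = 16/12 = 1.3333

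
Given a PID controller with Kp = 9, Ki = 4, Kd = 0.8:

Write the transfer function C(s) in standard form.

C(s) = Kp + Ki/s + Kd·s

Substituting values: C(s) = 9 + 4/s + 0.8s = (0.8s² + 9s + 4)/s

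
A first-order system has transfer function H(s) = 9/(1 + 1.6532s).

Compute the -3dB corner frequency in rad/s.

Corner frequency = 1/τ = 1/1.6532 = 0.605 rad/s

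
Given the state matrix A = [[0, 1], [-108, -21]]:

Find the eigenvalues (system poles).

det(A - λI) = λ² - (-21)λ + 108 = (λ - (-9))(λ - (-12)). Eigenvalues: -9, -12.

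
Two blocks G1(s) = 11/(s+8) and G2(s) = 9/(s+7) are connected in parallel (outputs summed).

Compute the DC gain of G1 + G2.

Parallel: G_eq = G1 + G2. DC gain = G1(0) + G2(0) = 11/8 + 9/7 = 1.375 + 1.2857 = 2.6607.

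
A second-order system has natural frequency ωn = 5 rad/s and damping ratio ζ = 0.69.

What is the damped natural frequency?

ωd = ωn√(1 - ζ²) = 5√(1 - 0.69²) = 3.62 rad/s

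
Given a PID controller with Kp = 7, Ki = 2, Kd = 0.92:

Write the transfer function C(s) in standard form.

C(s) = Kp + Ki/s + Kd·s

Substituting values: C(s) = 7 + 2/s + 0.92s = (0.92s² + 7s + 2)/s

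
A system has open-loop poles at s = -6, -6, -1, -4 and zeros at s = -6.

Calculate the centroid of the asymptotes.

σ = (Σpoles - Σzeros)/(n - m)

σ = (Σpoles - Σzeros)/(n - m) = (-17 - (-6))/(4 - 1) = -11/3 = -3.67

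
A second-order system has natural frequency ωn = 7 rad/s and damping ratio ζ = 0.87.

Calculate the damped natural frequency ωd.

ωd = ωn√(1 - ζ²) = 7√(1 - 0.87²) = 3.45 rad/s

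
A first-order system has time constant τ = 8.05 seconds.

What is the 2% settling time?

For first-order system, 2% settling time ≈ 4τ = 4 × 8.05 = 32.2 s.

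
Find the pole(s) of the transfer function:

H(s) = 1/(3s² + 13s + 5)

Discriminant = 13² - 4×3×5 = 169 - 60 = 109 > 0, so two distinct real poles. Using quadratic formula: s = (-13 ± √109)/(2×3) = (-13 ± √109)/6, with √109 ≈ 10.4403. s₁ ≈ -0.4266, s₂ ≈ -3.9067. Poles: s₁ = -0.4266, s₂ = -3.9067.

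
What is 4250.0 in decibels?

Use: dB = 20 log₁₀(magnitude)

dB = 20 log₁₀(4250.0) = 72.6 dB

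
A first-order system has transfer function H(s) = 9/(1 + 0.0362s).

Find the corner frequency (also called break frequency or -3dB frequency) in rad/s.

Corner frequency = 1/τ = 1/0.0362 = 27.624 rad/s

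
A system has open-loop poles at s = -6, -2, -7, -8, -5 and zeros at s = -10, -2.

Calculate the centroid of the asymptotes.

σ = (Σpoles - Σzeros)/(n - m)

σ = (Σpoles - Σzeros)/(n - m) = (-28 - (-12))/(5 - 2) = -16/3 = -5.33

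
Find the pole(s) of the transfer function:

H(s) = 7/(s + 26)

Pole is where denominator = 0: s + 26 = 0, so s = -26.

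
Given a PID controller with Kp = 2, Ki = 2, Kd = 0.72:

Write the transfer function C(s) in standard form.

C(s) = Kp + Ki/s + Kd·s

Substituting values: C(s) = 2 + 2/s + 0.72s = (0.72s² + 2s + 2)/s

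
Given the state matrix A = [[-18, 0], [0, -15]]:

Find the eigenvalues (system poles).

For diagonal matrix, eigenvalues are diagonal entries: λ₁ = -18, λ₂ = -15.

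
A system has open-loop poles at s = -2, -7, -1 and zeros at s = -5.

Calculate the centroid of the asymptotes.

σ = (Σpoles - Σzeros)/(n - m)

σ = (Σpoles - Σzeros)/(n - m) = (-10 - (-5))/(3 - 1) = -5/2 = -2.5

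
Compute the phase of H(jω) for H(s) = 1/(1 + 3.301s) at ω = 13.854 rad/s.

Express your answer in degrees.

Phase = -arctan(ωτ) = -arctan(13.854 × 3.301) = -88.7°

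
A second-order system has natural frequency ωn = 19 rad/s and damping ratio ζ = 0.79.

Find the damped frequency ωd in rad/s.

ωd = ωn√(1 - ζ²) = 19√(1 - 0.79²) = 11.65 rad/s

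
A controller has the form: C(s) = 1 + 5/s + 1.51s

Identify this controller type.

This is a Proportional-Integral-Derivative (PID) controller.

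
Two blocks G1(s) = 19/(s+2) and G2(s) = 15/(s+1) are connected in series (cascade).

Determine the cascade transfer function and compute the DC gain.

Series: multiply transfer functions. G_eq = 19/(s+2) × 15/(s+1) = 285/((s+2)(s+1)). DC gain = 285/(2×1) = 142.5.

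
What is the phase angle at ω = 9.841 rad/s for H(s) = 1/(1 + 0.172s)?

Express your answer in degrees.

Phase = -arctan(ωτ) = -arctan(9.841 × 0.172) = -59.4°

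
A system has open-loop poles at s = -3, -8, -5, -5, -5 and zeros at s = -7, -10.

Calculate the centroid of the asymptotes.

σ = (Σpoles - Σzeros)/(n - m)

σ = (Σpoles - Σzeros)/(n - m) = (-26 - (-17))/(5 - 2) = -9/3 = -3.0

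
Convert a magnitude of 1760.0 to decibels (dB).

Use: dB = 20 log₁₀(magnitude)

dB = 20 log₁₀(1760.0) = 64.9 dB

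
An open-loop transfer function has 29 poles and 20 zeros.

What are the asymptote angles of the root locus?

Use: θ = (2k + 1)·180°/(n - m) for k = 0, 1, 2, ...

n - m = 29 - 20 = 9. Angles: θk = (2k + 1)·180°/9 = 20°, 60°, 100°, 140°, 180°, 220°, 260°, 300°, 340°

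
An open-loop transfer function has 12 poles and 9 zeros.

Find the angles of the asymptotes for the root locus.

n - m = 12 - 9 = 3. Angles: θk = (2k + 1)·180°/3 = 60°, 180°, 300°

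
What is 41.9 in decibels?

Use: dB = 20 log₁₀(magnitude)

dB = 20 log₁₀(41.9) = 32.4 dB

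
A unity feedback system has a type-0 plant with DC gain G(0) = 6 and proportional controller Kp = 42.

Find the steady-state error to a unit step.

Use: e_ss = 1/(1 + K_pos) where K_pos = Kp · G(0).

K_pos = Kp · G(0) = 42 × 6 = 252. e_ss = 1/(1 + 252) = 0.0040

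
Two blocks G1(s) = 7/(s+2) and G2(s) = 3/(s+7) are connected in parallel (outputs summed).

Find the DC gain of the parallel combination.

Parallel: G_eq = G1 + G2. DC gain = G1(0) + G2(0) = 7/2 + 3/7 = 3.5 + 0.4286 = 3.9286.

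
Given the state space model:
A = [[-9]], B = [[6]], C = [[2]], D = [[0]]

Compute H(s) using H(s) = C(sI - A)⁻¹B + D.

(sI - A)⁻¹ = 1/(s + 9). H(s) = 2 × 6/(s + 9) + 0 = 12/(s + 9).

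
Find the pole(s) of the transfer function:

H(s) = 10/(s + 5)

Pole is where denominator = 0: s + 5 = 0, so s = -5.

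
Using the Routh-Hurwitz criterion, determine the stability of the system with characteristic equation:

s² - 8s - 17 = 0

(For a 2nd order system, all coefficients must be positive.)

Coefficients: 1, -8, -17. b=-8, c=-17 not positive, so system is unstable.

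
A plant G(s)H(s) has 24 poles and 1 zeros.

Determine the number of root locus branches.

Root locus has n branches where n = number of poles = 24.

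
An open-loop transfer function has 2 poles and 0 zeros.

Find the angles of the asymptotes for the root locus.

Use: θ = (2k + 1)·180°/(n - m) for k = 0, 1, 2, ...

n - m = 2 - 0 = 2. Angles: θk = (2k + 1)·180°/2 = 90°, 270°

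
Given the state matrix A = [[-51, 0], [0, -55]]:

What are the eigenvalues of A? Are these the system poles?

For diagonal matrix, eigenvalues are diagonal entries: λ₁ = -51, λ₂ = -55. Eigenvalues of A = system poles.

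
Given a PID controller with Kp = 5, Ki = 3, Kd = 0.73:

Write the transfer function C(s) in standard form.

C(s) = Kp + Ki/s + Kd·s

Substituting values: C(s) = 5 + 3/s + 0.73s = (0.73s² + 5s + 3)/s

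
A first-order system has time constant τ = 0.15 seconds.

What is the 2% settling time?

For first-order system, 2% settling time ≈ 4τ = 4 × 0.15 = 0.6 s.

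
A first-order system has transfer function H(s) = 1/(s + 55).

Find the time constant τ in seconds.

For H(s) = 1/(s + 1/τ), the pole is at -1/τ = -55, so τ = 1/55 = 0.0182 s.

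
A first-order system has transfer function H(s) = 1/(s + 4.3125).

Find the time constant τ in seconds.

For H(s) = 1/(s + 1/τ), the pole is at -1/τ = -4.3125, so τ = 1/4.3125 = 0.2319 s.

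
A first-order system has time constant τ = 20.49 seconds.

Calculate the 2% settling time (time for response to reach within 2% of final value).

For first-order system, 2% settling time ≈ 4τ = 4 × 20.49 = 81.96 s.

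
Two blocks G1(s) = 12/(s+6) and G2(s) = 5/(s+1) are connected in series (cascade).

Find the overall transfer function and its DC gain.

Series: multiply transfer functions. G_eq = 12/(s+6) × 5/(s+1) = 60/((s+6)(s+1)). DC gain = 60/(6×1) = 10.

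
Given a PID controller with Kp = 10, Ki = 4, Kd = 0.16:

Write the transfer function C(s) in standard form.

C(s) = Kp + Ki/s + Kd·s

Substituting values: C(s) = 10 + 4/s + 0.16s = (0.16s² + 10s + 4)/s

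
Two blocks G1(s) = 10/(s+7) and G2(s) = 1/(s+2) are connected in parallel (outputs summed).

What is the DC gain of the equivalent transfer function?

Parallel: G_eq = G1 + G2. DC gain = G1(0) + G2(0) = 10/7 + 1/2 = 1.4286 + 0.5 = 1.9286.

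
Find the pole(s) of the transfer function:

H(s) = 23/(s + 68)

Pole is where denominator = 0: s + 68 = 0, so s = -68.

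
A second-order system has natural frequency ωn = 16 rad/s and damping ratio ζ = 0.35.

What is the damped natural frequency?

ωd = ωn√(1 - ζ²) = 16√(1 - 0.35²) = 14.99 rad/s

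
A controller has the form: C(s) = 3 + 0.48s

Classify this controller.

This is a Proportional-Derivative (PD) controller.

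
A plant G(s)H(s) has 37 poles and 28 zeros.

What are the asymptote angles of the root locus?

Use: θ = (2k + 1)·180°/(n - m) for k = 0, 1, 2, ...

n - m = 37 - 28 = 9. Angles: θk = (2k + 1)·180°/9 = 20°, 60°, 100°, 140°, 180°, 220°, 260°, 300°, 340°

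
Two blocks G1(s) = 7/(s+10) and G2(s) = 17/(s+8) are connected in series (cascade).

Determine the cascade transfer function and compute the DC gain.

Series: multiply transfer functions. G_eq = 7/(s+10) × 17/(s+8) = 119/((s+10)(s+8)). DC gain = 119/(10×8) = 1.4875.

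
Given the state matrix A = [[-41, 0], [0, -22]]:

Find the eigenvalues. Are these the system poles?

For diagonal matrix, eigenvalues are diagonal entries: λ₁ = -41, λ₂ = -22. Eigenvalues of A = system poles.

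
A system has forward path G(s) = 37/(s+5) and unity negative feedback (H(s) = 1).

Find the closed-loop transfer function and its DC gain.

T(s) = G/(1+GH) = [37/(s+5)] / [1 + 37/(s+5)] = 37/(s+5+37) = 37/(s+42). DC gain = 37/42 = 0.8810.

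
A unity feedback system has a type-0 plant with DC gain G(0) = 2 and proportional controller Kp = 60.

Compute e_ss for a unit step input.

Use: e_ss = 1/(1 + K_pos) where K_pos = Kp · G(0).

K_pos = Kp · G(0) = 60 × 2 = 120. e_ss = 1/(1 + 120) = 0.0083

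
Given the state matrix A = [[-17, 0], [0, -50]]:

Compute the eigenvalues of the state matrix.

For diagonal matrix, eigenvalues are diagonal entries: λ₁ = -17, λ₂ = -50.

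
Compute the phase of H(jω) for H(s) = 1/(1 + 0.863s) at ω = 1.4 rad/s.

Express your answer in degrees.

Phase = -arctan(ωτ) = -arctan(1.4 × 0.863) = -50.4°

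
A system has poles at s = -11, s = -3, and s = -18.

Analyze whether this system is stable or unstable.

All poles are in the left half-plane. System is stable.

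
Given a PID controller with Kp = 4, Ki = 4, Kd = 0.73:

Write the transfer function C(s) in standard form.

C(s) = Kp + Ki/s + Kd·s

Substituting values: C(s) = 4 + 4/s + 0.73s = (0.73s² + 4s + 4)/s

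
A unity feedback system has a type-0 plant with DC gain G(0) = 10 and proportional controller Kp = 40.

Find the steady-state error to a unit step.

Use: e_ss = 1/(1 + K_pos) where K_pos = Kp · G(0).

K_pos = Kp · G(0) = 40 × 10 = 400. e_ss = 1/(1 + 400) = 0.0025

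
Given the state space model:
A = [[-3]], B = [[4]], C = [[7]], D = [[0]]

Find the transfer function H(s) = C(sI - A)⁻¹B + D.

(sI - A)⁻¹ = 1/(s + 3). H(s) = 7 × 4/(s + 3) + 0 = 28/(s + 3).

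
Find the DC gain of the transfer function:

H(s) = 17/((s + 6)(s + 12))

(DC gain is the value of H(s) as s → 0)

DC gain = H(0) = 17/(6 × 12) = 17/72 = 0.2361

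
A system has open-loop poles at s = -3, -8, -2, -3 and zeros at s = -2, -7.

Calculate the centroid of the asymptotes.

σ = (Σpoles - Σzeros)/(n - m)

σ = (Σpoles - Σzeros)/(n - m) = (-16 - (-9))/(4 - 2) = -7/2 = -3.5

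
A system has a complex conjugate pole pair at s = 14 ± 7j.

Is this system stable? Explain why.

Real part of poles is 14 (> 0, right half-plane). Unstable.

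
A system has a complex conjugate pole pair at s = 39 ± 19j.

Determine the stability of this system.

Real part of poles is 39 (> 0, right half-plane). Unstable.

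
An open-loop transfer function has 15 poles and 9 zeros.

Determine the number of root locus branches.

Root locus has n branches where n = number of poles = 15.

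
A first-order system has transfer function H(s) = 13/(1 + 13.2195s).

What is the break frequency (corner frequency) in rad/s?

Corner frequency = 1/τ = 1/13.2195 = 0.076 rad/s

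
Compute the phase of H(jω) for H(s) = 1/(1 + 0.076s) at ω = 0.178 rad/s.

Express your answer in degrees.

Phase = -arctan(ωτ) = -arctan(0.178 × 0.076) = -0.8°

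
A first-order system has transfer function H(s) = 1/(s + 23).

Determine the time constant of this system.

For H(s) = 1/(s + 1/τ), the pole is at -1/τ = -23, so τ = 1/23 = 0.0435 s.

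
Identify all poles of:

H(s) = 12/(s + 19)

Pole is where denominator = 0: s + 19 = 0, so s = -19.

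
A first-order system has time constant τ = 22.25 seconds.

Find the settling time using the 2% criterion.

For first-order system, 2% settling time ≈ 4τ = 4 × 22.25 = 89.0 s.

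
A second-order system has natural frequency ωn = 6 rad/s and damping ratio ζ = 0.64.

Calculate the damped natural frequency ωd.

ωd = ωn√(1 - ζ²) = 6√(1 - 0.64²) = 4.61 rad/s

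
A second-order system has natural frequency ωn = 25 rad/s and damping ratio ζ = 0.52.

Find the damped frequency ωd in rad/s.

ωd = ωn√(1 - ζ²) = 25√(1 - 0.52²) = 21.35 rad/s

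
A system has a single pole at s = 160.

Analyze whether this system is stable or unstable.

Pole at s = 160 is in the right half-plane. Unstable.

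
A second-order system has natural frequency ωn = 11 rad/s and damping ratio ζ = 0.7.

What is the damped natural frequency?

ωd = ωn√(1 - ζ²) = 11√(1 - 0.7²) = 7.86 rad/s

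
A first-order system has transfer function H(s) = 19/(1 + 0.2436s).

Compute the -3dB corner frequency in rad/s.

Corner frequency = 1/τ = 1/0.2436 = 4.105 rad/s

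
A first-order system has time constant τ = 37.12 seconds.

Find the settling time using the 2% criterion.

For first-order system, 2% settling time ≈ 4τ = 4 × 37.12 = 148.48 s.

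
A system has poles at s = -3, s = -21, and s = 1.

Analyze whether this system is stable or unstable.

Pole(s) at s = 1 are not in the left half-plane. System is unstable.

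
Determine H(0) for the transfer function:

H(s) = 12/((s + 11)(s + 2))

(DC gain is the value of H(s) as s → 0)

DC gain = H(0) = 12/(11 × 2) = 12/22 = 0.5455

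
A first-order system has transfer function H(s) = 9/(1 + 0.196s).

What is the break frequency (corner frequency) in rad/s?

Corner frequency = 1/τ = 1/0.196 = 5.102 rad/s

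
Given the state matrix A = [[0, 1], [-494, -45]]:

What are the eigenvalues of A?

det(A - λI) = λ² - (-45)λ + 494 = (λ - (-19))(λ - (-26)). Eigenvalues: -19, -26.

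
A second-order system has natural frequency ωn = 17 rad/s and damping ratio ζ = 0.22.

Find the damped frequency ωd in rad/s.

ωd = ωn√(1 - ζ²) = 17√(1 - 0.22²) = 16.58 rad/s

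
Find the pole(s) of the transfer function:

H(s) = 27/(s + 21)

Pole is where denominator = 0: s + 21 = 0, so s = -21.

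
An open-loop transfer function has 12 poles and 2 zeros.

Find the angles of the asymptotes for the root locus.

n - m = 12 - 2 = 10. Angles: θk = (2k + 1)·180°/10 = 18°, 54°, 90°, 126°, 162°, 198°, 234°, 270°, 306°, 342°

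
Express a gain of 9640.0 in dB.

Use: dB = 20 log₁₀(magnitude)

dB = 20 log₁₀(9640.0) = 79.7 dB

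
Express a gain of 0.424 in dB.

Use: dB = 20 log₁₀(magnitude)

dB = 20 log₁₀(0.424) = -7.5 dB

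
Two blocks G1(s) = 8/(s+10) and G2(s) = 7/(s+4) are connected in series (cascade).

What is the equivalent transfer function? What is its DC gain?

Series: multiply transfer functions. G_eq = 8/(s+10) × 7/(s+4) = 56/((s+10)(s+4)). DC gain = 56/(10×4) = 1.4.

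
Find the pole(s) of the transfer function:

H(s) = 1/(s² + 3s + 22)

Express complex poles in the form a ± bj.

Discriminant = 3² - 4×1×22 = 9 - 88 = -79 < 0, so the poles are a complex conjugate pair s = (-3 ± j√79)/(2×1). Real part = -3/(2×1) = -3/2 = -1.5; imaginary part = ±√79/(2×1) ≈ 4.4441. Poles: s = -1.5 ± 4.4441j.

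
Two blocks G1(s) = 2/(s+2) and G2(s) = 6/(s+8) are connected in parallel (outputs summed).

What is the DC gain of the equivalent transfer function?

Parallel: G_eq = G1 + G2. DC gain = G1(0) + G2(0) = 2/2 + 6/8 = 1 + 0.75 = 1.75.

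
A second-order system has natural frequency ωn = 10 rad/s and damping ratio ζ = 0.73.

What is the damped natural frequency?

ωd = ωn√(1 - ζ²) = 10√(1 - 0.73²) = 6.83 rad/s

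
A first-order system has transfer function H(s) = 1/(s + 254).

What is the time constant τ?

For H(s) = 1/(s + 1/τ), the pole is at -1/τ = -254, so τ = 1/254 = 0.0039 s.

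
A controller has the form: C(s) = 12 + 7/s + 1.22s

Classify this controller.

This is a Proportional-Integral-Derivative (PID) controller.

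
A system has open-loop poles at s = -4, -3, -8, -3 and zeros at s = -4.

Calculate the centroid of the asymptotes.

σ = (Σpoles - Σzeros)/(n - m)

σ = (Σpoles - Σzeros)/(n - m) = (-18 - (-4))/(4 - 1) = -14/3 = -4.67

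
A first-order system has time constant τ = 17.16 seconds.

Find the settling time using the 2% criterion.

For first-order system, 2% settling time ≈ 4τ = 4 × 17.16 = 68.64 s.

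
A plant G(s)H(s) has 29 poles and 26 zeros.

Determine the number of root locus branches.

Root locus has n branches where n = number of poles = 29.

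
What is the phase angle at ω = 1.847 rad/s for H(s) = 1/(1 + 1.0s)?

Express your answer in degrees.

Phase = -arctan(ωτ) = -arctan(1.847 × 1.0) = -61.6°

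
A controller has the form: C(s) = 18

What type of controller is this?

This is a Proportional (P) controller.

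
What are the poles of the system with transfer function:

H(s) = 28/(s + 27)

Pole is where denominator = 0: s + 27 = 0, so s = -27.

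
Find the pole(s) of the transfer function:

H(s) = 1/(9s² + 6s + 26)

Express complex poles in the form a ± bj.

Discriminant = 6² - 4×9×26 = 36 - 936 = -900 < 0, so the poles are a complex conjugate pair s = (-6 ± j√900)/(2×9). Real part = -6/(2×9) = -6/18 ≈ -0.3333; imaginary part = ±√900/(2×9) = 30/18 ≈ 1.6667. Poles: s = -0.3333 ± 1.6667j.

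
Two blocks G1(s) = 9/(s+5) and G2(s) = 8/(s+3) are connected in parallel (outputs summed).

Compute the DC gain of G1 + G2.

Parallel: G_eq = G1 + G2. DC gain = G1(0) + G2(0) = 9/5 + 8/3 = 1.8 + 2.6667 = 4.4667.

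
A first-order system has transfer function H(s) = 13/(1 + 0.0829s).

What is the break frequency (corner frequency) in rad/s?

Corner frequency = 1/τ = 1/0.0829 = 12.063 rad/s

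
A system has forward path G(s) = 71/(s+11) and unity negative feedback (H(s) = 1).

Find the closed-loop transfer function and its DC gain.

T(s) = G/(1+GH) = [71/(s+11)] / [1 + 71/(s+11)] = 71/(s+11+71) = 71/(s+82). DC gain = 71/82 = 0.8659.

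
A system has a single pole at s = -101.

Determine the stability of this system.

Pole at s = -101 is in the left half-plane. Stable.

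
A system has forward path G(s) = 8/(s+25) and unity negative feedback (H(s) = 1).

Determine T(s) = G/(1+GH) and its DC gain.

T(s) = G/(1+GH) = [8/(s+25)] / [1 + 8/(s+25)] = 8/(s+25+8) = 8/(s+33). DC gain = 8/33 = 0.2424.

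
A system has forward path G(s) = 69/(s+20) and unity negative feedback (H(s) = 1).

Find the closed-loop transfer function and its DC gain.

T(s) = G/(1+GH) = [69/(s+20)] / [1 + 69/(s+20)] = 69/(s+20+69) = 69/(s+89). DC gain = 69/89 = 0.7753.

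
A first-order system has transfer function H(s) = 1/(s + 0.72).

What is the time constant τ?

For H(s) = 1/(s + 1/τ), the pole is at -1/τ = -0.72, so τ = 1/0.72 = 1.3889 s.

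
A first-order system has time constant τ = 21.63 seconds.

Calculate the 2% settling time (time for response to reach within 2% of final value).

For first-order system, 2% settling time ≈ 4τ = 4 × 21.63 = 86.52 s.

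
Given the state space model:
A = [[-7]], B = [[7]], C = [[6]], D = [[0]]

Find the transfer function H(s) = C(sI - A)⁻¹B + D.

(sI - A)⁻¹ = 1/(s + 7). H(s) = 6 × 7/(s + 7) + 0 = 42/(s + 7).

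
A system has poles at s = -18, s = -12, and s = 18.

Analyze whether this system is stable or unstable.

Pole(s) at s = 18 are not in the left half-plane. System is unstable.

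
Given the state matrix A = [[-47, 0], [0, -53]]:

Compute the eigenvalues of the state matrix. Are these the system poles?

For diagonal matrix, eigenvalues are diagonal entries: λ₁ = -47, λ₂ = -53. Eigenvalues of A = system poles.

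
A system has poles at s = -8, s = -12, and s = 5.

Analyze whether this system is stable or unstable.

Pole(s) at s = 5 are not in the left half-plane. System is unstable.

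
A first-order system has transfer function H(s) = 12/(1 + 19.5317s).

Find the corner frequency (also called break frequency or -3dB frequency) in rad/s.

Corner frequency = 1/τ = 1/19.5317 = 0.051 rad/s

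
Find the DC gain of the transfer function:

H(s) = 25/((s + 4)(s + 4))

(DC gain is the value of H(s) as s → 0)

DC gain = H(0) = 25/(4 × 4) = 25/16 = 1.5625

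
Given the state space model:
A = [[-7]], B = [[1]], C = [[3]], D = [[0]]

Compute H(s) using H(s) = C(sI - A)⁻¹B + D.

(sI - A)⁻¹ = 1/(s + 7). H(s) = 3 × 1/(s + 7) + 0 = 3/(s + 7).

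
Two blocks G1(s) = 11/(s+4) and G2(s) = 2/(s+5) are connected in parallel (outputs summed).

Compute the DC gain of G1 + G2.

Parallel: G_eq = G1 + G2. DC gain = G1(0) + G2(0) = 11/4 + 2/5 = 2.75 + 0.4 = 3.15.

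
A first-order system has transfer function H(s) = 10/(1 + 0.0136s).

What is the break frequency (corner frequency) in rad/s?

Corner frequency = 1/τ = 1/0.0136 = 73.529 rad/s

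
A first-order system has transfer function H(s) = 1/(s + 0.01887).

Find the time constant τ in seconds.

For H(s) = 1/(s + 1/τ), the pole is at -1/τ = -0.01887, so τ = 1/0.01887 = 52.99 s.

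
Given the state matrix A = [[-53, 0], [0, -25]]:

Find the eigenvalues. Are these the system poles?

For diagonal matrix, eigenvalues are diagonal entries: λ₁ = -53, λ₂ = -25. Eigenvalues of A = system poles.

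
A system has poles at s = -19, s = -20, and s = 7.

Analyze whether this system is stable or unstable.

Pole(s) at s = 7 are not in the left half-plane. System is unstable.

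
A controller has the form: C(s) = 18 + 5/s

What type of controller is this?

This is a Proportional-Integral (PI) controller.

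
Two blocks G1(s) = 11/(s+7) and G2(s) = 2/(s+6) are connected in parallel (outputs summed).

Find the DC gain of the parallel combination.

Parallel: G_eq = G1 + G2. DC gain = G1(0) + G2(0) = 11/7 + 2/6 = 1.5714 + 0.3333 = 1.9048.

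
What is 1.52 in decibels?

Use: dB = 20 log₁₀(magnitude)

dB = 20 log₁₀(1.52) = 3.6 dB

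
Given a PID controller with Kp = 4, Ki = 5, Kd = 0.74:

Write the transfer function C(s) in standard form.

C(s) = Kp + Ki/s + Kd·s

Substituting values: C(s) = 4 + 5/s + 0.74s = (0.74s² + 4s + 5)/s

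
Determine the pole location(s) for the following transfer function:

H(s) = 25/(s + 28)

Pole is where denominator = 0: s + 28 = 0, so s = -28.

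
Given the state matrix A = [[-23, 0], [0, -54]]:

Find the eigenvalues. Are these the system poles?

For diagonal matrix, eigenvalues are diagonal entries: λ₁ = -23, λ₂ = -54. Eigenvalues of A = system poles.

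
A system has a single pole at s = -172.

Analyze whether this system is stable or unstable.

Pole at s = -172 is in the left half-plane. Stable.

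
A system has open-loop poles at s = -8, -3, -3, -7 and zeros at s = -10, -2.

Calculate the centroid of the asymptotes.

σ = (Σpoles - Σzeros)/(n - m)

σ = (Σpoles - Σzeros)/(n - m) = (-21 - (-12))/(4 - 2) = -9/2 = -4.5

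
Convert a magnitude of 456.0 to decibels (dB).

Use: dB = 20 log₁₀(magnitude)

dB = 20 log₁₀(456.0) = 53.2 dB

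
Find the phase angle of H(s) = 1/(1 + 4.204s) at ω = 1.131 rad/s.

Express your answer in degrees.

Phase = -arctan(ωτ) = -arctan(1.131 × 4.204) = -78.1°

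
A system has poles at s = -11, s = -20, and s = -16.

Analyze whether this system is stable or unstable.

All poles are in the left half-plane. System is stable.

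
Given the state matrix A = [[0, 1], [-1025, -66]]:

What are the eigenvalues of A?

det(A - λI) = λ² - (-66)λ + 1025 = (λ - (-25))(λ - (-41)). Eigenvalues: -25, -41.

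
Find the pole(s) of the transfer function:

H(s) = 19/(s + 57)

Pole is where denominator = 0: s + 57 = 0, so s = -57.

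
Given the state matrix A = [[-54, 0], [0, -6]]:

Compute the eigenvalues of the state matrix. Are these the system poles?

For diagonal matrix, eigenvalues are diagonal entries: λ₁ = -54, λ₂ = -6. Eigenvalues of A = system poles.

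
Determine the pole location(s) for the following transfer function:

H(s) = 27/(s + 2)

Pole is where denominator = 0: s + 2 = 0, so s = -2.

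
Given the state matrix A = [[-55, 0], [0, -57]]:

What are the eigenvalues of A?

For diagonal matrix, eigenvalues are diagonal entries: λ₁ = -55, λ₂ = -57.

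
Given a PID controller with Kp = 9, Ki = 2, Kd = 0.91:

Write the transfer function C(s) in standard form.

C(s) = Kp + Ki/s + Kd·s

Substituting values: C(s) = 9 + 2/s + 0.91s = (0.91s² + 9s + 2)/s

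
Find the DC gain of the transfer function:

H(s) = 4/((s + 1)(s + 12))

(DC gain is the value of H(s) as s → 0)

DC gain = H(0) = 4/(1 × 12) = 4/12 = 0.3333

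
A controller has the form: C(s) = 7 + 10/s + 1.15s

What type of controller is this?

This is a Proportional-Integral-Derivative (PID) controller.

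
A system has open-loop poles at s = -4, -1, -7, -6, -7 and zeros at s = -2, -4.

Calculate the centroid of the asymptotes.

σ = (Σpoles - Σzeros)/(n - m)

σ = (Σpoles - Σzeros)/(n - m) = (-25 - (-6))/(5 - 2) = -19/3 = -6.33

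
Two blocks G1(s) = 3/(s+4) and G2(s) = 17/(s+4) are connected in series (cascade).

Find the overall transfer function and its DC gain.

Series: multiply transfer functions. G_eq = 3/(s+4) × 17/(s+4) = 51/((s+4)(s+4)). DC gain = 51/(4×4) = 3.1875.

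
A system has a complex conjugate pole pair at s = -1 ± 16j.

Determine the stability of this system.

Real part of poles is -1 (< 0, left half-plane). Stable.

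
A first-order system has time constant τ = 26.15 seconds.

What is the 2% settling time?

For first-order system, 2% settling time ≈ 4τ = 4 × 26.15 = 104.6 s.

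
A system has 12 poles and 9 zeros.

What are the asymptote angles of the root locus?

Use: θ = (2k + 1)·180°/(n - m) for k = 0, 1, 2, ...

n - m = 12 - 9 = 3. Angles: θk = (2k + 1)·180°/3 = 60°, 180°, 300°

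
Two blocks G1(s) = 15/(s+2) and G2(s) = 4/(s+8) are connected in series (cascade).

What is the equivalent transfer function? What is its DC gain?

Series: multiply transfer functions. G_eq = 15/(s+2) × 4/(s+8) = 60/((s+2)(s+8)). DC gain = 60/(2×8) = 3.75.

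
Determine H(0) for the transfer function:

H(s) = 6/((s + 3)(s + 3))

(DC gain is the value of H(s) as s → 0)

DC gain = H(0) = 6/(3 × 3) = 6/9 = 0.6667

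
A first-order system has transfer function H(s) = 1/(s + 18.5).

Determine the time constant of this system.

For H(s) = 1/(s + 1/τ), the pole is at -1/τ = -18.5, so τ = 1/18.5 = 0.0541 s.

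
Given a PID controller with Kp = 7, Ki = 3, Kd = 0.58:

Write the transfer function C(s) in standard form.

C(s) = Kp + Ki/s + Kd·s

Substituting values: C(s) = 7 + 3/s + 0.58s = (0.58s² + 7s + 3)/s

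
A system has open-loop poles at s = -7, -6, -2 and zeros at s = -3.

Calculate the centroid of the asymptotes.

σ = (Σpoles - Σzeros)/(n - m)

σ = (Σpoles - Σzeros)/(n - m) = (-15 - (-3))/(3 - 1) = -12/2 = -6.0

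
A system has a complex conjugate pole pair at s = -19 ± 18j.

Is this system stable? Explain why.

Real part of poles is -19 (< 0, left half-plane). Stable.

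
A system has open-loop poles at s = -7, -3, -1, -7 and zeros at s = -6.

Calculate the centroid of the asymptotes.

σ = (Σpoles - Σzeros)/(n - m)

σ = (Σpoles - Σzeros)/(n - m) = (-18 - (-6))/(4 - 1) = -12/3 = -4.0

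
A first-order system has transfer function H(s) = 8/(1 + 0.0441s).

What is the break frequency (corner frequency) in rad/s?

Corner frequency = 1/τ = 1/0.0441 = 22.676 rad/s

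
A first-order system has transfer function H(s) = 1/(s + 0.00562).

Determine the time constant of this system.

For H(s) = 1/(s + 1/τ), the pole is at -1/τ = -0.00562, so τ = 1/0.00562 = 177.9 s.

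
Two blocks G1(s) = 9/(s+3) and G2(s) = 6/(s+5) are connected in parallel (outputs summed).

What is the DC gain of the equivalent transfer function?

Parallel: G_eq = G1 + G2. DC gain = G1(0) + G2(0) = 9/3 + 6/5 = 3 + 1.2 = 4.2.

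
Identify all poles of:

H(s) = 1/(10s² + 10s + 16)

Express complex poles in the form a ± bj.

Discriminant = 10² - 4×10×16 = 100 - 640 = -540 < 0, so the poles are a complex conjugate pair s = (-10 ± j√540)/(2×10). Real part = -10/(2×10) = -10/20 = -0.5; imaginary part = ±√540/(2×10) ≈ 1.1619. Poles: s = -0.5 ± 1.1619j.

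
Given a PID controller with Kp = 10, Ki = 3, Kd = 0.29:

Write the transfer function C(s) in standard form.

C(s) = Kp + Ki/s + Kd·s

Substituting values: C(s) = 10 + 3/s + 0.29s = (0.29s² + 10s + 3)/s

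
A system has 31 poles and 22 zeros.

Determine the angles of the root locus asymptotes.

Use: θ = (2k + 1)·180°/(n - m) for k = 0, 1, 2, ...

n - m = 31 - 22 = 9. Angles: θk = (2k + 1)·180°/9 = 20°, 60°, 100°, 140°, 180°, 220°, 260°, 300°, 340°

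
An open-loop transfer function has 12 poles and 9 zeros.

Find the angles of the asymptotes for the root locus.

n - m = 12 - 9 = 3. Angles: θk = (2k + 1)·180°/3 = 60°, 180°, 300°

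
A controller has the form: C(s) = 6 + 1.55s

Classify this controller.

This is a Proportional-Derivative (PD) controller.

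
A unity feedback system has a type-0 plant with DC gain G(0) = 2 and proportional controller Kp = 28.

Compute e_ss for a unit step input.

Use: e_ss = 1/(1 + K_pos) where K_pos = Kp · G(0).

K_pos = Kp · G(0) = 28 × 2 = 56. e_ss = 1/(1 + 56) = 0.0175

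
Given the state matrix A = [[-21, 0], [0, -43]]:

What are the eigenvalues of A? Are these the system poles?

For diagonal matrix, eigenvalues are diagonal entries: λ₁ = -21, λ₂ = -43. Eigenvalues of A = system poles.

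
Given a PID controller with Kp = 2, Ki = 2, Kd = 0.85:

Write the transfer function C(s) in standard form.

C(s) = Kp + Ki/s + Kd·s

Substituting values: C(s) = 2 + 2/s + 0.85s = (0.85s² + 2s + 2)/s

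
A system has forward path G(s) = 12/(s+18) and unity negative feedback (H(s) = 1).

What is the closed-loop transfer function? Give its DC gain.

T(s) = G/(1+GH) = [12/(s+18)] / [1 + 12/(s+18)] = 12/(s+18+12) = 12/(s+30). DC gain = 12/30 = 0.4.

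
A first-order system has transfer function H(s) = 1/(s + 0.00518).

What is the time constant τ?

For H(s) = 1/(s + 1/τ), the pole is at -1/τ = -0.00518, so τ = 1/0.00518 = 193.1 s.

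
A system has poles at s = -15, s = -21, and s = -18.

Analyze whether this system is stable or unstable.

All poles are in the left half-plane. System is stable.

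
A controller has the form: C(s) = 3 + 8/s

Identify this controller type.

This is a Proportional-Integral (PI) controller.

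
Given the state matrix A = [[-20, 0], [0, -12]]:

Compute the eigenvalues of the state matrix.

For diagonal matrix, eigenvalues are diagonal entries: λ₁ = -20, λ₂ = -12.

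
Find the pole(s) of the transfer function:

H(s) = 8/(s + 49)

Pole is where denominator = 0: s + 49 = 0, so s = -49.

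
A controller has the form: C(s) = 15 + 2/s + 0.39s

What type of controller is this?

This is a Proportional-Integral-Derivative (PID) controller.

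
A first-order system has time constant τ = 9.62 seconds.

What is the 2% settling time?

For first-order system, 2% settling time ≈ 4τ = 4 × 9.62 = 38.48 s.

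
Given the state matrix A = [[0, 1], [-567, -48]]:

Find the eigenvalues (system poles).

det(A - λI) = λ² - (-48)λ + 567 = (λ - (-21))(λ - (-27)). Eigenvalues: -21, -27.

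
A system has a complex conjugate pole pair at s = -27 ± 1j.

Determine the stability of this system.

Real part of poles is -27 (< 0, left half-plane). Stable.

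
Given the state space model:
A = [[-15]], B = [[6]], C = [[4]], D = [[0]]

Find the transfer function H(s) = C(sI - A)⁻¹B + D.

(sI - A)⁻¹ = 1/(s + 15). H(s) = 4 × 6/(s + 15) + 0 = 24/(s + 15).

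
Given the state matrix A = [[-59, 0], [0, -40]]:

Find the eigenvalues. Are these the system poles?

For diagonal matrix, eigenvalues are diagonal entries: λ₁ = -59, λ₂ = -40. Eigenvalues of A = system poles.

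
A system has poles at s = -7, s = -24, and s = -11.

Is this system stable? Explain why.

All poles are in the left half-plane. System is stable.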